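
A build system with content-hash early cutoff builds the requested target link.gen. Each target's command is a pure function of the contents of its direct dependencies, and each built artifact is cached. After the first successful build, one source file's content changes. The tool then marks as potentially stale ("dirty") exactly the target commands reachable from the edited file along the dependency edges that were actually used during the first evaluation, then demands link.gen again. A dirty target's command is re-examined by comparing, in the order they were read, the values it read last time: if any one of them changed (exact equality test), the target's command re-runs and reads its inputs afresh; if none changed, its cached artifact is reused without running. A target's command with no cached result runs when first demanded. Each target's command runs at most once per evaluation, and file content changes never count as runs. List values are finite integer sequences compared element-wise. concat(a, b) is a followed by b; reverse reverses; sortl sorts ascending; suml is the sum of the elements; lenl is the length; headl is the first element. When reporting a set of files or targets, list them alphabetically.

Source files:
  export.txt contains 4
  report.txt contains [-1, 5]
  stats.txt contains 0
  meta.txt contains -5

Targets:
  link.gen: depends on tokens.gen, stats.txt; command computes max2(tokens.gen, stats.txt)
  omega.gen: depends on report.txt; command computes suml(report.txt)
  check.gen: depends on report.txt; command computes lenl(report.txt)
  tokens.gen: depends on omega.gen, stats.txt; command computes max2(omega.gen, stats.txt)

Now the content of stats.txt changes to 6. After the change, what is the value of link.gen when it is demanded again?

First evaluation (everything demanded from the output):
  omega.gen = suml([-1, 5]) = 4
  tokens.gen = max2(4, 0) = 4
  link.gen = max2(4, 0) = 4

Propagation after the edit:
  tokens.gen: runs — stats.txt 0->6; result 6.
  link.gen: runs — tokens.gen 4->6; stats.txt 0->6; result 6.

New value of link.gen: 6.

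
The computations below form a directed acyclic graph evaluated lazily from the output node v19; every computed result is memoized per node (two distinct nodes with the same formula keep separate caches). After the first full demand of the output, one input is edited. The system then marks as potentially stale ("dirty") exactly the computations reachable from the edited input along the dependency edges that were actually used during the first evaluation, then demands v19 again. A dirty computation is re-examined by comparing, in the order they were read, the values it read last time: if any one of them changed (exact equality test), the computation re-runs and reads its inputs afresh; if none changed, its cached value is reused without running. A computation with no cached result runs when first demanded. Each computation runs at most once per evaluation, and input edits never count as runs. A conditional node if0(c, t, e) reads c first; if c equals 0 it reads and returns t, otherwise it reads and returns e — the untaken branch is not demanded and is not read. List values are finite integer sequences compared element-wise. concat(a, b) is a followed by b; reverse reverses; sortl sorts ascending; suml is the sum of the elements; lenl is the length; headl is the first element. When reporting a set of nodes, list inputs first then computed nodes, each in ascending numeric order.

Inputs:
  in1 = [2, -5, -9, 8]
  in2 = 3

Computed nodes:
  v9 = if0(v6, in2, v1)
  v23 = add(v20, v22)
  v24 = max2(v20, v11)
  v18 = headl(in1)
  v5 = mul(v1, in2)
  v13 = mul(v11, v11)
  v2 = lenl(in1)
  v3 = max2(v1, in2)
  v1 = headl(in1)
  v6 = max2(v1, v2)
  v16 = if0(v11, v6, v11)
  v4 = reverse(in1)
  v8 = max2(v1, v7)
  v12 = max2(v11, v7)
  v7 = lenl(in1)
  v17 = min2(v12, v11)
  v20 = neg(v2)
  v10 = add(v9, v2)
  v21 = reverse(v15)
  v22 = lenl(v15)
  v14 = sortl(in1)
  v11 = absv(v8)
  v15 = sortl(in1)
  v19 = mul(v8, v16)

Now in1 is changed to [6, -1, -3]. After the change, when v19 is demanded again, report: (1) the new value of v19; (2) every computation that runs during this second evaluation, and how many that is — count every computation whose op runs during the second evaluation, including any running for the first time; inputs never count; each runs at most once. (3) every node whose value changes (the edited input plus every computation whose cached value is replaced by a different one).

Demanding v19 again yields 36.
6 computations run: v1, v7, v8, v11, v16, v19.
The nodes whose values change: in1, v1, v7, v8, v11, v16, v19.

First demand of the output computes:
  v1 = headl([2, -5, -9, 8]) = 2
  v7 = lenl([2, -5, -9, 8]) = 4
  v8 = max2(2, 4) = 4
  v11 = absv(4) = 4
  v16 = if0(v11=4 -> else branch v11) = 4
  v19 = mul(4, 4) = 16

After the edit, cleaning proceeds:
  v1: a read changed (in1 [2, -5, -9, 8]->[6, -1, -3]) — executes, giving 6.
  v7: a read changed (in1 [2, -5, -9, 8]->[6, -1, -3]) — executes, giving 3.
  v8: a read changed (v1 2->6; v7 4->3) — executes, giving 6.
  v11: a read changed (v8 4->6) — executes, giving 6.
  v16: a read changed (v11 4->6; v11 4->6) — executes, giving 6.
  v19: a read changed (v8 4->6; v16 4->6) — executes, giving 36.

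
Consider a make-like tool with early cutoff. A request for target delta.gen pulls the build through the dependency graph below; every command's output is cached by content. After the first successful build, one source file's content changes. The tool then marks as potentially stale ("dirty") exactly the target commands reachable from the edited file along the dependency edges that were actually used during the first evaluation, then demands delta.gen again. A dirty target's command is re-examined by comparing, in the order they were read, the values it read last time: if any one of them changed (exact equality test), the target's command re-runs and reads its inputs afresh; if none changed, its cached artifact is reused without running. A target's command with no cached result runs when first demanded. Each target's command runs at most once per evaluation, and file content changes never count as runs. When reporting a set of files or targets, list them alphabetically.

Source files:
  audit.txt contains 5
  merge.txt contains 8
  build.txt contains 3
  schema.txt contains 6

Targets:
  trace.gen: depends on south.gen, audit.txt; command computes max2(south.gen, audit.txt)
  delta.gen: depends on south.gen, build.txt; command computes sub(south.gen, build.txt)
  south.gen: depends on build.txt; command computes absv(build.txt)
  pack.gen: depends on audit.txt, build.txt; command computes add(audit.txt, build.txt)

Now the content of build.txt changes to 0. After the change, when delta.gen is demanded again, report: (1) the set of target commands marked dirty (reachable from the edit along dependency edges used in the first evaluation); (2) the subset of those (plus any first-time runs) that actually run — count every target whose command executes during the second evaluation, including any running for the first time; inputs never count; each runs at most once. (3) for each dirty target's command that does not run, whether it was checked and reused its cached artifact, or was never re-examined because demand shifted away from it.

The edit dirties: delta.gen, south.gen.
2 target commands run: delta.gen, south.gen.
No dirty target's command escaped a run.

First demand of the output computes:
  south.gen = absv(3) = 3
  delta.gen = sub(3, 3) = 0

After the edit, cleaning proceeds:
  south.gen: a read changed (build.txt 3->0) — executes, giving 0.
  delta.gen: a read changed (south.gen 3->0; build.txt 3->0) — executes, giving 0 — identical to its old value.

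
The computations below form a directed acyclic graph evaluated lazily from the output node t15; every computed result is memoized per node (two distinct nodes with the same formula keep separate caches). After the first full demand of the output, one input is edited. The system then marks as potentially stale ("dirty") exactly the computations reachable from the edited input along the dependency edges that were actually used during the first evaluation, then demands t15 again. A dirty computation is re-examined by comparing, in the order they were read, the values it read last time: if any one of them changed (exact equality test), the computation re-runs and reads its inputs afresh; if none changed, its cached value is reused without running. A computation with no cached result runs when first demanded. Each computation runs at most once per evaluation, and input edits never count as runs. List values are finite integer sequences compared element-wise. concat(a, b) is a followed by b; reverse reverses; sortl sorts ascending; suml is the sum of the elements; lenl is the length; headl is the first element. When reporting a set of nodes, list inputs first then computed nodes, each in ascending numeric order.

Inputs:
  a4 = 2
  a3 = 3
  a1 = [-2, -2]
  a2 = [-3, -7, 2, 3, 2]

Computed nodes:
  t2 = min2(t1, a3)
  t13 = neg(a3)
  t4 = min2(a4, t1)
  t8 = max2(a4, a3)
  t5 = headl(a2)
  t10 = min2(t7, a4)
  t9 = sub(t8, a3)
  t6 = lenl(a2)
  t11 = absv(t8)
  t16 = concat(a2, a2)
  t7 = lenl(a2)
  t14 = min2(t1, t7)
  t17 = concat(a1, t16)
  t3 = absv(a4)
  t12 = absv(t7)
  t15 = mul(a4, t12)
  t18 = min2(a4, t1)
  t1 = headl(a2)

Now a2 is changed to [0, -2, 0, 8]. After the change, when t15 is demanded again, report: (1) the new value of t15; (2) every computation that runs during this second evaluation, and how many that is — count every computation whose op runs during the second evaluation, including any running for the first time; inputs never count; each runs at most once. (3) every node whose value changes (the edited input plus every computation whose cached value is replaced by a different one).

Demanding t15 again yields 8.
3 computations run: t7, t12, t15.
The nodes whose values change: a2, t7, t12, t15.

First demand of the output computes:
  t7 = lenl([-3, -7, 2, 3, 2]) = 5
  t12 = absv(5) = 5
  t15 = mul(2, 5) = 10

After the edit, cleaning proceeds:
  t7: a read changed (a2 [-3, -7, 2, 3, 2]->[0, -2, 0, 8]) — executes, giving 4.
  t12: a read changed (t7 5->4) — executes, giving 4.
  t15: a read changed (t12 5->4) — executes, giving 8.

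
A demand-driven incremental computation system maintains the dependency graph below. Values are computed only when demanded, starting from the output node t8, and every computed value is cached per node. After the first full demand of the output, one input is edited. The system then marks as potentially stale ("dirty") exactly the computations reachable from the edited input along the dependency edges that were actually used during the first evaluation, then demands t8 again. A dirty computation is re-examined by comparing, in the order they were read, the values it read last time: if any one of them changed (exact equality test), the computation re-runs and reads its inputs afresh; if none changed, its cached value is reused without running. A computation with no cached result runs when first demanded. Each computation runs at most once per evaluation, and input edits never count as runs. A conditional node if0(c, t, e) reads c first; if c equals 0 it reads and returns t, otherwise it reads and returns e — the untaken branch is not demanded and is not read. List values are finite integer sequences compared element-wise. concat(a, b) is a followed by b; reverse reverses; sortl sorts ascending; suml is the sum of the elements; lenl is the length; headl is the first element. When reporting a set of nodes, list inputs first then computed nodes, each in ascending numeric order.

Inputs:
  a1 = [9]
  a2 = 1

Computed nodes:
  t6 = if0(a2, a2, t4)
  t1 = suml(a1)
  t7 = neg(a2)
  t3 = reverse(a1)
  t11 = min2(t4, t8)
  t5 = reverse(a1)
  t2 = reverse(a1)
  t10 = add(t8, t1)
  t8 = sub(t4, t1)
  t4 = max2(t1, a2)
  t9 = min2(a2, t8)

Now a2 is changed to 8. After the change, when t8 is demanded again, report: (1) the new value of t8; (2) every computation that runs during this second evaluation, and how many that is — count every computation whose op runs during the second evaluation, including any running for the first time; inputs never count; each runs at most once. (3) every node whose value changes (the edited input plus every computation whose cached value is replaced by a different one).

New value of t8: 0.
Computations that run: t4 — 1 in total.
Values that change: a2.
Key observation: the change is absorbed at t4 — it re-runs but produces the same value, and the output's value is unchanged.

First evaluation (everything demanded from the output):
  t1 = suml([9]) = 9
  t4 = max2(9, 1) = 9
  t8 = sub(9, 9) = 0

Propagation after the edit:
  t4: runs — a2 1->8; result 9 (same value as before).
  t8: checked — values it read are unchanged (t4 unchanged, t1 unchanged); reused cached 0 without running.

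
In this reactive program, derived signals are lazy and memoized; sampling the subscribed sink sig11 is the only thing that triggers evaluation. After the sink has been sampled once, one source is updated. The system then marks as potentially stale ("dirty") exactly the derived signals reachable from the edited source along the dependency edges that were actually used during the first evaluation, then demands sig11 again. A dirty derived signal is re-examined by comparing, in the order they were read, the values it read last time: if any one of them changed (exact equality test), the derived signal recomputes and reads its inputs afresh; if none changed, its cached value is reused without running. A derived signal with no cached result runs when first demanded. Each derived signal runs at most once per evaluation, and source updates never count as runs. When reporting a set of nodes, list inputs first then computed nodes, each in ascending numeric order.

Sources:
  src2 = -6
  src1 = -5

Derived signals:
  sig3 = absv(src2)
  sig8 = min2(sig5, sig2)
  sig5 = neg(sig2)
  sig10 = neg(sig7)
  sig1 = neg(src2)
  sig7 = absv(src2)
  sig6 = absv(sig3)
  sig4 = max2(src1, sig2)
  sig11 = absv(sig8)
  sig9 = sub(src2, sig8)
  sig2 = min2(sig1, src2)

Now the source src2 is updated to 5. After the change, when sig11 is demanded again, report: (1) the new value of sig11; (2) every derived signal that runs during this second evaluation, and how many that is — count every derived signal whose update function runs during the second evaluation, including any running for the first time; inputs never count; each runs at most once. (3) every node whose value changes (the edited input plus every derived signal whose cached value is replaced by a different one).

First demand of the output computes:
  sig1 = neg(-6) = 6
  sig2 = min2(6, -6) = -6
  sig5 = neg(-6) = 6
  sig8 = min2(6, -6) = -6
  sig11 = absv(-6) = 6

After the edit, cleaning proceeds:
  sig1: a read changed (src2 -6->5) — executes, giving -5.
  sig2: a read changed (sig1 6->-5; src2 -6->5) — executes, giving -5.
  sig5: a read changed (sig2 -6->-5) — executes, giving 5.
  sig8: a read changed (sig5 6->5; sig2 -6->-5) — executes, giving -5.
  sig11: a read changed (sig8 -6->-5) — executes, giving 5.

Demanding sig11 again yields 5.
5 derived signals run: sig1, sig2, sig5, sig8, sig11.
The nodes whose values change: src2, sig1, sig2, sig5, sig8, sig11.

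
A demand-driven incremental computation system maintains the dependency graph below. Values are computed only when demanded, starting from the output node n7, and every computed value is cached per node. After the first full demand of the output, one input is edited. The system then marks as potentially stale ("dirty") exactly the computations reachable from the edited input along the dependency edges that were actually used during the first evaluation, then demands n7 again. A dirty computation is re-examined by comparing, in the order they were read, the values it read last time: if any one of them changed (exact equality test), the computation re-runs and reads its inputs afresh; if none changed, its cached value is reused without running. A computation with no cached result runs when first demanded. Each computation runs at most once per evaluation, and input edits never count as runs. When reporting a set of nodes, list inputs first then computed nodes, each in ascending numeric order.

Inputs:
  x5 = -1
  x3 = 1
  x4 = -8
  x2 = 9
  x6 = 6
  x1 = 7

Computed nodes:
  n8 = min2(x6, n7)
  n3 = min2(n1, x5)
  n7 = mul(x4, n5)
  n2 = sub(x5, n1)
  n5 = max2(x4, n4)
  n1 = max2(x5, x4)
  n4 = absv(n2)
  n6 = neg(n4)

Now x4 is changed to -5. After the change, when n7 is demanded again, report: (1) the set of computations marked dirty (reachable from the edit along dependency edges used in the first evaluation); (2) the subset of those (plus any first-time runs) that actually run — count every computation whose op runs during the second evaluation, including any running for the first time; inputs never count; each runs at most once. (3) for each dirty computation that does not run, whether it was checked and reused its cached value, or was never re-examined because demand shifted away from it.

Marked dirty: n1, n2, n4, n5, n7.
Computations that run: n1, n5, n7 — 3 in total.
Checked but reused from cache: n2, n4.
Key observation: the cutoff stops propagation at n2 — its inputs' values are unchanged, so it reuses its cache.

First evaluation (everything demanded from the output):
  n1 = max2(-1, -8) = -1
  n2 = sub(-1, -1) = 0
  n4 = absv(0) = 0
  n5 = max2(-8, 0) = 0
  n7 = mul(-8, 0) = 0

Propagation after the edit:
  n1: runs — x4 -8->-5; result -1 (same value as before).
  n2: checked — values it read are unchanged (x5 unchanged, n1 unchanged); reused cached 0 without running.
  n4: checked — values it read are unchanged (n2 unchanged); reused cached 0 without running.
  n5: runs — x4 -8->-5; result 0 (same value as before).
  n7: runs — x4 -8->-5; result 0 (same value as before).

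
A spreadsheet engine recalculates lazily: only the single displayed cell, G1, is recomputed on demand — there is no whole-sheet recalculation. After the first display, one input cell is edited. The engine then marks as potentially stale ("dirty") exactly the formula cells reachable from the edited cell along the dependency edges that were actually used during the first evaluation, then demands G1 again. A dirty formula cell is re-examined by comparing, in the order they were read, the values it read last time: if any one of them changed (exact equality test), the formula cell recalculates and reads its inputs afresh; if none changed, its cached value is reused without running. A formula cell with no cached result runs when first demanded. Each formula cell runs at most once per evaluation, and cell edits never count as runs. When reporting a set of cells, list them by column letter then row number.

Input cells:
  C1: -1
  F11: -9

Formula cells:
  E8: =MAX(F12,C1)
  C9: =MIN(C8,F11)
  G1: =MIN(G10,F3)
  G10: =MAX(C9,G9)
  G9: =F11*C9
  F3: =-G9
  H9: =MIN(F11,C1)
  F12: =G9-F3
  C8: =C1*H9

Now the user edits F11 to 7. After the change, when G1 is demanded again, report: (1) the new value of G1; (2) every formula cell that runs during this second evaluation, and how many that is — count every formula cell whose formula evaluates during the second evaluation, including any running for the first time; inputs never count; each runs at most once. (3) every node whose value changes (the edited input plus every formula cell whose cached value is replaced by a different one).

New value of G1: -7.
Formula cells that run: C8, C9, F3, G1, G9, G10, H9 — 7 in total.
Values that change: C8, C9, F3, F11, G1, G9, G10, H9.

First evaluation (everything demanded from the output):
  H9 = MIN(-9, -1) = -9
  C8 = -1 * -9 = 9
  C9 = MIN(9, -9) = -9
  G9 = -9 * -9 = 81
  F3 = -(81) = -81
  G10 = MAX(-9, 81) = 81
  G1 = MIN(81, -81) = -81

Propagation after the edit:
  H9: runs — F11 -9->7; result -1.
  C8: runs — H9 -9->-1; result 1.
  C9: runs — C8 9->1; F11 -9->7; result 1.
  G9: runs — F11 -9->7; C9 -9->1; result 7.
  F3: runs — G9 81->7; result -7.
  G10: runs — C9 -9->1; G9 81->7; result 7.
  G1: runs — G10 81->7; F3 -81->-7; result -7.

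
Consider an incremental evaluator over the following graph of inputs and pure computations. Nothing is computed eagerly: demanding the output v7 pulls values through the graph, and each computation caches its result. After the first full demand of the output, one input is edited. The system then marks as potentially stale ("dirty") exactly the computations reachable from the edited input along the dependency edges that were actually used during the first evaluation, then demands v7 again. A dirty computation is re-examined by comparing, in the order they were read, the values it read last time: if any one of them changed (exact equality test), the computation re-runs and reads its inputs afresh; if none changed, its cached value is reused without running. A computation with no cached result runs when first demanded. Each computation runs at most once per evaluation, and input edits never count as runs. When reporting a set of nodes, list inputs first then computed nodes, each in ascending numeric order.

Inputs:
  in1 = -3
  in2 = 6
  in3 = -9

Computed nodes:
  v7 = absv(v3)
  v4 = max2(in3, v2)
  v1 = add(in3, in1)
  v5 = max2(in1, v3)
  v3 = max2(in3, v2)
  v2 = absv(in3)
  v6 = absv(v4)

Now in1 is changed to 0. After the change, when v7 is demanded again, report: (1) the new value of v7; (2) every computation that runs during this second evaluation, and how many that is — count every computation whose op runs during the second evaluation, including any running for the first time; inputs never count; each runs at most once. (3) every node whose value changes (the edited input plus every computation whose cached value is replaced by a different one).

v7 now evaluates to 9.
Run set: none (0 run).
Changed values: in1.
The important point: nothing the output needs ever reads in1, so the edit is invisible to it.

Initial pass — values computed on the first demand:
  v2 = absv(-9) = 9
  v3 = max2(-9, 9) = 9
  v7 = absv(9) = 9

Second demand — change propagation:
  no demanded computation ever read in1, so the edit dirties nothing and nothing runs.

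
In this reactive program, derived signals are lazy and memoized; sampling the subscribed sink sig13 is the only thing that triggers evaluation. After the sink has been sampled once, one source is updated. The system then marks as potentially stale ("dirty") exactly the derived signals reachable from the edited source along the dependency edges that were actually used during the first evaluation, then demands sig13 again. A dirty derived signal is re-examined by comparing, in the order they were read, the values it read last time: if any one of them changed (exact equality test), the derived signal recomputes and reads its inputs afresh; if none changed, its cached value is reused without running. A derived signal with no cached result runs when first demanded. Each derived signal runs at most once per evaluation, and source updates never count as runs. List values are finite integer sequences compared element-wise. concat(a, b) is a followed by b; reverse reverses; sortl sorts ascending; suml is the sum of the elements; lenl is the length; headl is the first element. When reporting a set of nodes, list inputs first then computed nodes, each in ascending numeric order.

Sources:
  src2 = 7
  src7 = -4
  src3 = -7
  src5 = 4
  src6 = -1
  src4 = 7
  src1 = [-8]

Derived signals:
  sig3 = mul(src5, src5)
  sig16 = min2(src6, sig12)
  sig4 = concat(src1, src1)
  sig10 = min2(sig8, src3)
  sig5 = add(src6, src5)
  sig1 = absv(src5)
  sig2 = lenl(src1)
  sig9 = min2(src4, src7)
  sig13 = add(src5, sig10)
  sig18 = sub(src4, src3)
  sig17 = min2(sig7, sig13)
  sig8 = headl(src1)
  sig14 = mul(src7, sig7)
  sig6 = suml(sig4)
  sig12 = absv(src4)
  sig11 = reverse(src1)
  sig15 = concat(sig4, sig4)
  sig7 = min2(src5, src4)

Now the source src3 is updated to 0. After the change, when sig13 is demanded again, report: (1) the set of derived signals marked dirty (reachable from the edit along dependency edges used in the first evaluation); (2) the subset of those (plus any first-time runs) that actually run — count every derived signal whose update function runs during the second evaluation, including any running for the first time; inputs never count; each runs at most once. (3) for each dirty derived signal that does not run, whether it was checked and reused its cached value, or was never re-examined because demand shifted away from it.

The edit dirties: sig10, sig13.
1 derived signals run: sig10.
Cache hits after checking: sig13.
Note the absorption at sig10: it re-runs yet its value is the same, leaving the output's value untouched.

First demand of the output computes:
  sig8 = headl([-8]) = -8
  sig10 = min2(-8, -7) = -8
  sig13 = add(4, -8) = -4

After the edit, cleaning proceeds:
  sig10: a read changed (src3 -7->0) — executes, giving -8 — identical to its old value.
  sig13: dirty, but its reads are unchanged (src5 unchanged, sig10 unchanged); cached -4 stands.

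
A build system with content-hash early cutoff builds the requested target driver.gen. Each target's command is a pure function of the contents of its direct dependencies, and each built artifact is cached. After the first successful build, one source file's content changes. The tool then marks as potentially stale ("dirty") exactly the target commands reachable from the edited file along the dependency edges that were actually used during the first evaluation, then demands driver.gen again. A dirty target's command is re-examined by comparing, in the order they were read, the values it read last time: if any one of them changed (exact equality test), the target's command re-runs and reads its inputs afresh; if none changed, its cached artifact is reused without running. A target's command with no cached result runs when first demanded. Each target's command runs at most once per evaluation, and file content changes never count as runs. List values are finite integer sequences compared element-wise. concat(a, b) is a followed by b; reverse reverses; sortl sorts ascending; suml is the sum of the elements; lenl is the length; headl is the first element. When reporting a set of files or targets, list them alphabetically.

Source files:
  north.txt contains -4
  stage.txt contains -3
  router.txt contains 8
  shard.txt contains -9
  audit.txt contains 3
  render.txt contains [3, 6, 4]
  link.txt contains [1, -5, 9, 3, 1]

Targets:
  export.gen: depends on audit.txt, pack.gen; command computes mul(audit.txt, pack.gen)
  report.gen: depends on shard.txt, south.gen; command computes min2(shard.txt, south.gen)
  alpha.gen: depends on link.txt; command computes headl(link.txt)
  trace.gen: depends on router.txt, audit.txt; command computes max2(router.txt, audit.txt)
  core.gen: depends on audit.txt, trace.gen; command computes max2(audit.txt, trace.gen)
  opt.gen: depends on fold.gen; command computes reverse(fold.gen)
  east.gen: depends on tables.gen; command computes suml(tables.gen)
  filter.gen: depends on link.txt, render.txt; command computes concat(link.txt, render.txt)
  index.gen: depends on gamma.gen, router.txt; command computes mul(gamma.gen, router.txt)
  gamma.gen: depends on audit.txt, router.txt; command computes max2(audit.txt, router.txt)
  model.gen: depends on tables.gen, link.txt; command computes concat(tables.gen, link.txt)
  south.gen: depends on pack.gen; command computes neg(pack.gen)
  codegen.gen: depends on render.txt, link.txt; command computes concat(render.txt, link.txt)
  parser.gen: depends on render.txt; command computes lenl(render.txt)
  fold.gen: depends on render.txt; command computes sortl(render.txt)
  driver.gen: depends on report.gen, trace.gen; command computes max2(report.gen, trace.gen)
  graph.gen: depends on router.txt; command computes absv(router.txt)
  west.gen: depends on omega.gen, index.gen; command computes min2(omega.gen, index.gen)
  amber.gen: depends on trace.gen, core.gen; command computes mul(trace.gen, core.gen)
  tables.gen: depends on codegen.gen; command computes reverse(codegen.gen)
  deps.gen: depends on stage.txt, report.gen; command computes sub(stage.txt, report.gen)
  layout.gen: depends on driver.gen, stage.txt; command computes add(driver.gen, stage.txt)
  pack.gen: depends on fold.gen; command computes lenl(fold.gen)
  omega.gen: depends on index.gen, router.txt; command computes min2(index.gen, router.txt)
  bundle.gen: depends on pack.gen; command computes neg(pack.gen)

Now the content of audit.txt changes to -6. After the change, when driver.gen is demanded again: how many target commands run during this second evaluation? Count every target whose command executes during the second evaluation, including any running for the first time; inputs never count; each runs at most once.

First evaluation (everything demanded from the output):
  fold.gen = sortl([3, 6, 4]) = [3, 4, 6]
  pack.gen = lenl([3, 4, 6]) = 3
  south.gen = neg(3) = -3
  report.gen = min2(-9, -3) = -9
  trace.gen = max2(8, 3) = 8
  driver.gen = max2(-9, 8) = 8

Propagation after the edit:
  trace.gen: runs — audit.txt 3->-6; result 8 (same value as before).
  driver.gen: checked — values it read are unchanged (report.gen unchanged, trace.gen unchanged); reused cached 8 without running.

Key observation: the change is absorbed at trace.gen — it re-runs but produces the same value, and the output's value is unchanged.

Target commands that run: trace.gen — 1 in total.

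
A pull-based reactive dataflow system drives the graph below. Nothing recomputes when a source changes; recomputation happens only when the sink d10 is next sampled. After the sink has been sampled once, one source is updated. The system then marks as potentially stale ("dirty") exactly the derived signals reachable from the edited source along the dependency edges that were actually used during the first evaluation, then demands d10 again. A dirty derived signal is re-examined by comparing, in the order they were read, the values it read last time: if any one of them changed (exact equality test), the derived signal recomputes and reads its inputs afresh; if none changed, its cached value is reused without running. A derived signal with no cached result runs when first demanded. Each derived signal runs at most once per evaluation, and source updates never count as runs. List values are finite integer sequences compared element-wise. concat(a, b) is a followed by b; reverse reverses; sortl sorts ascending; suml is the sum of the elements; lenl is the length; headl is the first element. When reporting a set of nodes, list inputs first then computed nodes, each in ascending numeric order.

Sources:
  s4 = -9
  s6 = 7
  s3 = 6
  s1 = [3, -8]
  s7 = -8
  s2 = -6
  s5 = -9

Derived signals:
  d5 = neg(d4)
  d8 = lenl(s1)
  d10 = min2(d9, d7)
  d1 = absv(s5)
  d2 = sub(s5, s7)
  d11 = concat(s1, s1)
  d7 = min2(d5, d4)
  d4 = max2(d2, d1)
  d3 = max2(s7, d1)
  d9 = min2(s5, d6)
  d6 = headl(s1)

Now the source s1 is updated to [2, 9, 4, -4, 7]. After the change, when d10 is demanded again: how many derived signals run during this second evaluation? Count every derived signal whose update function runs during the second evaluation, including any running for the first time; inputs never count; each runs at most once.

First evaluation (everything demanded from the output):
  d1 = absv(-9) = 9
  d2 = sub(-9, -8) = -1
  d4 = max2(-1, 9) = 9
  d5 = neg(9) = -9
  d6 = headl([3, -8]) = 3
  d7 = min2(-9, 9) = -9
  d9 = min2(-9, 3) = -9
  d10 = min2(-9, -9) = -9

Propagation after the edit:
  d6: runs — s1 [3, -8]->[2, 9, 4, -4, 7]; result 2.
  d9: runs — d6 3->2; result -9 (same value as before).
  d10: checked — values it read are unchanged (d9 unchanged, d7 unchanged); reused cached -9 without running.

Key observation: the change is absorbed at d9 — it re-runs but produces the same value, and the output's value is unchanged.

Derived signals that run: d6, d9 — 2 in total.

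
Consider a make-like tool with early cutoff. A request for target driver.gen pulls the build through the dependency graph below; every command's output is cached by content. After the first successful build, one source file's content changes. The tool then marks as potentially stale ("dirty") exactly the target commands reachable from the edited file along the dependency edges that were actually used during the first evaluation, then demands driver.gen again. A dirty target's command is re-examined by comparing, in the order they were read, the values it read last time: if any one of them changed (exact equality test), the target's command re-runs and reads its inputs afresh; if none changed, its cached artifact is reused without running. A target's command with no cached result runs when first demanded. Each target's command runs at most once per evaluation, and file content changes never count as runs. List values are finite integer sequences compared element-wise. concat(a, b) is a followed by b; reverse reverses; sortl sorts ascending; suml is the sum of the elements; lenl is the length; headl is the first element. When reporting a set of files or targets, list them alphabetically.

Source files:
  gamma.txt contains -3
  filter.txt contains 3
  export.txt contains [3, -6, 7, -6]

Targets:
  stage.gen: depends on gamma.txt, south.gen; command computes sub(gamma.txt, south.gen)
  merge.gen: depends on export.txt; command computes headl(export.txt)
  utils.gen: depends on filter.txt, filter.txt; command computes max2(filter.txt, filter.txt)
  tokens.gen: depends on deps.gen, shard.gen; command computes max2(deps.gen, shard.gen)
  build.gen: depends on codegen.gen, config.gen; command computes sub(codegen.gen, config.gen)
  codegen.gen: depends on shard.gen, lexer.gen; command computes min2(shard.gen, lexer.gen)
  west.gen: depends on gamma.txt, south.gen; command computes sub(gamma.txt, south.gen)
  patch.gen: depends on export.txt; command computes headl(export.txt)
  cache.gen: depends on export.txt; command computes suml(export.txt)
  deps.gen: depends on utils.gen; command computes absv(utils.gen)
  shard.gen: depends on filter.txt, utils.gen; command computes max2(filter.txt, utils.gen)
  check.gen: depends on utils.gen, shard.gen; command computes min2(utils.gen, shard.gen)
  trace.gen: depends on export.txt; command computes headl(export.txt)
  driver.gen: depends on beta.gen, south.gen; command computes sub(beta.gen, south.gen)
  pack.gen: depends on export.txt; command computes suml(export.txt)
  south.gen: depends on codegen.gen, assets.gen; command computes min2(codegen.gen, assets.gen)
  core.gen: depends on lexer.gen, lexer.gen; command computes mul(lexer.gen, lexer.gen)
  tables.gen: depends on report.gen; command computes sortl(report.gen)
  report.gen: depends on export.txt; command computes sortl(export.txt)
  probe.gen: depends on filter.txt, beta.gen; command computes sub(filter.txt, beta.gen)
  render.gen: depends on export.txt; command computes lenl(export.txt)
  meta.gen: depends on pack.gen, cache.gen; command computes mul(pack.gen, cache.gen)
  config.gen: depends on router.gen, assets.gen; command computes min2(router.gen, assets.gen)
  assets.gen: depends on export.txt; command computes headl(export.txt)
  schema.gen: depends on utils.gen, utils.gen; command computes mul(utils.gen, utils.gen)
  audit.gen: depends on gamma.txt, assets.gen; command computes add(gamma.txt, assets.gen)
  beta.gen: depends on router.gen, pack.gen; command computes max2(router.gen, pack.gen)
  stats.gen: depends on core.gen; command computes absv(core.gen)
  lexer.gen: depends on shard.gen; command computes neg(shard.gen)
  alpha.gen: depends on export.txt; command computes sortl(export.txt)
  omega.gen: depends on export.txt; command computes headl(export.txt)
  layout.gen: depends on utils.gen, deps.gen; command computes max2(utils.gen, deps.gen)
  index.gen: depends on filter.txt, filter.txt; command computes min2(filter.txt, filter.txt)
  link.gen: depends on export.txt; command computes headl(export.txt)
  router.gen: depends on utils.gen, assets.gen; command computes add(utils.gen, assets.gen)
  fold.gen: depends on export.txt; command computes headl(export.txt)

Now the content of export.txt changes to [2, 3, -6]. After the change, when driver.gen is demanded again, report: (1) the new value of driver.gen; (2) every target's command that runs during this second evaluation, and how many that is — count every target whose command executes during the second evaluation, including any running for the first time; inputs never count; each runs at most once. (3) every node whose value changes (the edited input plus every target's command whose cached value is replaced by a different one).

Demanding driver.gen again yields 8.
6 target commands run: assets.gen, beta.gen, driver.gen, pack.gen, router.gen, south.gen.
The nodes whose values change: assets.gen, beta.gen, driver.gen, export.txt, pack.gen, router.gen.

First demand of the output computes:
  assets.gen = headl([3, -6, 7, -6]) = 3
  pack.gen = suml([3, -6, 7, -6]) = -2
  utils.gen = max2(3, 3) = 3
  router.gen = add(3, 3) = 6
  beta.gen = max2(6, -2) = 6
  shard.gen = max2(3, 3) = 3
  lexer.gen = neg(3) = -3
  codegen.gen = min2(3, -3) = -3
  south.gen = min2(-3, 3) = -3
  driver.gen = sub(6, -3) = 9

After the edit, cleaning proceeds:
  assets.gen: a read changed (export.txt [3, -6, 7, -6]->[2, 3, -6]) — executes, giving 2.
  pack.gen: a read changed (export.txt [3, -6, 7, -6]->[2, 3, -6]) — executes, giving -1.
  router.gen: a read changed (assets.gen 3->2) — executes, giving 5.
  beta.gen: a read changed (router.gen 6->5; pack.gen -2->-1) — executes, giving 5.
  south.gen: a read changed (assets.gen 3->2) — executes, giving -3 — identical to its old value.
  driver.gen: a read changed (beta.gen 6->5) — executes, giving 8.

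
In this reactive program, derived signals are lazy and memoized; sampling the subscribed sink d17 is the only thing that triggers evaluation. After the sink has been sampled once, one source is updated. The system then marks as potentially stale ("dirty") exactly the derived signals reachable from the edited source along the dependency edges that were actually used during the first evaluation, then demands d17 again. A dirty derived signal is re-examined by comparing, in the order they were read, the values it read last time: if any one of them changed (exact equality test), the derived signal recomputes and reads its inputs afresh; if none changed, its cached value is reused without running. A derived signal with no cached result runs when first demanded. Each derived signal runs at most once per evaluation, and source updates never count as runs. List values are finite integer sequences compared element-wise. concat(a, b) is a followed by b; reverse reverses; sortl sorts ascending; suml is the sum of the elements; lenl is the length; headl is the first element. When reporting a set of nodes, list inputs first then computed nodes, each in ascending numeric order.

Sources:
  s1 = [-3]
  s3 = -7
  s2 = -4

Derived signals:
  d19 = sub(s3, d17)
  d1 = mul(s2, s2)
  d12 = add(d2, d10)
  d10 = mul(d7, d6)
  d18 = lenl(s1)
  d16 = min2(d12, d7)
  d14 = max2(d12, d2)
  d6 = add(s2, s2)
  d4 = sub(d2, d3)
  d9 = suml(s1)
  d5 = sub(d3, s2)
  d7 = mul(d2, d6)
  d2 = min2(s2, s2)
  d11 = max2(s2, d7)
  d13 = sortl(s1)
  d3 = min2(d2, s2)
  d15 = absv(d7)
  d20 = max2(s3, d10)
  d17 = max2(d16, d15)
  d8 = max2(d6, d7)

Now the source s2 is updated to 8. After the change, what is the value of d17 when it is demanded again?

Demanding d17 again yields 128.

First demand of the output computes:
  d2 = min2(-4, -4) = -4
  d6 = add(-4, -4) = -8
  d7 = mul(-4, -8) = 32
  d10 = mul(32, -8) = -256
  d12 = add(-4, -256) = -260
  d15 = absv(32) = 32
  d16 = min2(-260, 32) = -260
  d17 = max2(-260, 32) = 32

After the edit, cleaning proceeds:
  d2: a read changed (s2 -4->8; s2 -4->8) — executes, giving 8.
  d6: a read changed (s2 -4->8; s2 -4->8) — executes, giving 16.
  d7: a read changed (d2 -4->8; d6 -8->16) — executes, giving 128.
  d10: a read changed (d7 32->128; d6 -8->16) — executes, giving 2048.
  d12: a read changed (d2 -4->8; d10 -256->2048) — executes, giving 2056.
  d15: a read changed (d7 32->128) — executes, giving 128.
  d16: a read changed (d12 -260->2056; d7 32->128) — executes, giving 128.
  d17: a read changed (d16 -260->128; d15 32->128) — executes, giving 128.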